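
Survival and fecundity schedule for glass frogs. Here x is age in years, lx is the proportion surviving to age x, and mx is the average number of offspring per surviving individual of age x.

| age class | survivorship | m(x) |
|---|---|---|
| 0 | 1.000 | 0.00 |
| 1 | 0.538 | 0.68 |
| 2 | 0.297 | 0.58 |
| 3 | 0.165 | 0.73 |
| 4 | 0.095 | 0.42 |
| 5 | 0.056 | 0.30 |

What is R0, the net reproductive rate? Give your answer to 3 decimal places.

lx·mx by age: 0, 0.36584, 0.17226, 0.12045, 0.0399, 0.0168
R0 = Σ lx·mx = 0.71525 → 0.715

0.715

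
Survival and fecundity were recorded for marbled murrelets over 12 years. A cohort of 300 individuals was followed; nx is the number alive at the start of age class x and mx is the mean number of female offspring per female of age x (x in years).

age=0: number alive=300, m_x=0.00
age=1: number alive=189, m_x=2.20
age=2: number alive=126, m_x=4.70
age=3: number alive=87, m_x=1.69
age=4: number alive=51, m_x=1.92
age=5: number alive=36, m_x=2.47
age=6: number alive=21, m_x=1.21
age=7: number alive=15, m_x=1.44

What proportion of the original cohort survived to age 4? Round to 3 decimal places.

0.170

l_4 = n_4/n_0 = 51/300 = 0.17 → 0.170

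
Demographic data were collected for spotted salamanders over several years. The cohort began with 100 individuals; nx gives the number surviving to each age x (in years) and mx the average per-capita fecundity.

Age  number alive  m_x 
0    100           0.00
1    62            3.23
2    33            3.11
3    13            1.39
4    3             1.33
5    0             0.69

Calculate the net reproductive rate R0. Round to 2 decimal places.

lx = nx/n0 = nx/100: 1, 0.62, 0.33, 0.13, 0.03, 0
lx·mx by age: 0, 2.0026, 1.0263, 0.1807, 0.0399, 0
R0 = Σ lx·mx = 3.2495 → 3.25

3.25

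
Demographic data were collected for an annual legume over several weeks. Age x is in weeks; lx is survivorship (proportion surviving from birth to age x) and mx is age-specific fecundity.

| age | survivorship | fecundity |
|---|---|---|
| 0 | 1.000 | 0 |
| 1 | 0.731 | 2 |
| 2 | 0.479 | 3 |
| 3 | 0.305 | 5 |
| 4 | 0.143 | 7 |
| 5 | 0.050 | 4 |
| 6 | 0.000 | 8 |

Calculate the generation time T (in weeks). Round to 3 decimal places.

2.474

lx·mx: 0, 1.462, 1.437, 1.525, 1.001, 0.2, 0 → R0 = 5.625
x·lx·mx: 0, 1.462, 2.874, 4.575, 4.004, 1, 0 → Σ = 13.915
T = 13.915 / 5.625 = 2.473778… → 2.474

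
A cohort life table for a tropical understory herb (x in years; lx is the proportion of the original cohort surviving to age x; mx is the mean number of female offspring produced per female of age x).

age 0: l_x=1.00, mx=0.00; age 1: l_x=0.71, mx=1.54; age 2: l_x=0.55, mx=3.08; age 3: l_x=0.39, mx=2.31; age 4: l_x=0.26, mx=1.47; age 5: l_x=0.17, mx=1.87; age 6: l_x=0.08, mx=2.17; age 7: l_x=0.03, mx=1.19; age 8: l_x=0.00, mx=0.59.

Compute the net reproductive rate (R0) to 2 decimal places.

lx·mx by age: 0, 1.0934, 1.694, 0.9009, 0.3822, 0.3179, 0.1736, 0.0357, 0
R0 = Σ lx·mx = 4.5977 → 4.60

4.60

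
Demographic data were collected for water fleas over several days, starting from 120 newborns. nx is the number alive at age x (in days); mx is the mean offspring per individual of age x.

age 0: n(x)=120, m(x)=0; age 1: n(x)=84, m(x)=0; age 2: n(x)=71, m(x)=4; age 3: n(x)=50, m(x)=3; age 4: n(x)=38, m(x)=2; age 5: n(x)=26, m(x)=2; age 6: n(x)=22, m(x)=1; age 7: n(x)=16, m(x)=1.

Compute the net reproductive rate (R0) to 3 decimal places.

lx = nx/n0 = nx/120: 1, 0.7, 0.59167…, 0.41667…, 0.31667…, 0.21667…, 0.18333…, 0.13333…
lx·mx by age: 0, 0, 2.366667…, 1.25…, 0.633333…, 0.433333…, 0.183333…, 0.133333…
R0 = Σ lx·mx = 5… → 5.000

5.000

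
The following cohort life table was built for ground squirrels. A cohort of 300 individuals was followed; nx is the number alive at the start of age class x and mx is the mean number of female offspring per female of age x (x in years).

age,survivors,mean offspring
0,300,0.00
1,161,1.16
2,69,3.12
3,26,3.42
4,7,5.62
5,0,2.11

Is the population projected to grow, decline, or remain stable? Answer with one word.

growing

lx = nx/n0 = nx/300: 1, 0.53667…, 0.23, 0.08667…, 0.02333…, 0
R0 = Σ lx·mx = 0 + 0.622533… + 0.7176 + 0.2964… + 0.131133… + 0 = 1.767667…
R0 > 1, so the population is growing.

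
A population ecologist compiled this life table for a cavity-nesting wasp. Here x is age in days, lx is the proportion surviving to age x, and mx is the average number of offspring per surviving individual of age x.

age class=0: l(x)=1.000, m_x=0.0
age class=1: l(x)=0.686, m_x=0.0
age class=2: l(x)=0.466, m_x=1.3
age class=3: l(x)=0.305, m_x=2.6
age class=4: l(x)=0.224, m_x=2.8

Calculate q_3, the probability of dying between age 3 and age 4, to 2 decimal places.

q_3 = (l_3 − l_4) / l_3 = (0.305 − 0.224) / 0.305
     = 0.081 / 0.305 = 0.265574… → 0.27

0.27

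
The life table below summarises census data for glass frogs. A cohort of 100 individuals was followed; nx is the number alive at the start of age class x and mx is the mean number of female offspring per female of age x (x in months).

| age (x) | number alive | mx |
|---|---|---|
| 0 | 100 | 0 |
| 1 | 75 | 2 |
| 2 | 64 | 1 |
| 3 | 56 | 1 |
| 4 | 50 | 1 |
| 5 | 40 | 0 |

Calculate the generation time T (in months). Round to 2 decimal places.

lx = nx/n0 = nx/100: 1, 0.75, 0.64, 0.56, 0.5, 0.4
lx·mx: 0, 1.5, 0.64, 0.56, 0.5, 0 → R0 = 3.2
x·lx·mx: 0, 1.5, 1.28, 1.68, 2, 0 → Σ = 6.46
T = 6.46 / 3.2 = 2.01875 → 2.02

2.02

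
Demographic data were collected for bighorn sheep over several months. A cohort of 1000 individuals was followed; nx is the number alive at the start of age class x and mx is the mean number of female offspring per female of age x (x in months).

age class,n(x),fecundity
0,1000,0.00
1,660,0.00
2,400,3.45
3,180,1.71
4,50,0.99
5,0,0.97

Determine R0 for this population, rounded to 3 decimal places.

lx = nx/n0 = nx/1000: 1, 0.66, 0.4, 0.18, 0.05, 0
lx·mx by age: 0, 0, 1.38, 0.3078, 0.0495, 0
R0 = Σ lx·mx = 1.7373 → 1.737

1.737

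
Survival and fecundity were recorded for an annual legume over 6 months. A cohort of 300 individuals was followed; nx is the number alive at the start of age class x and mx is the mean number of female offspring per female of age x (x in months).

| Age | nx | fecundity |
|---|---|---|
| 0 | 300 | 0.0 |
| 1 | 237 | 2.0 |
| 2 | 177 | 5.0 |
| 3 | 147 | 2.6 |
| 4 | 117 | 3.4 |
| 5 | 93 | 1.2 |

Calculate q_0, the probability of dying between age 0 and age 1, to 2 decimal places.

lx = nx/n0 = nx/300: 1, 0.79, 0.59, 0.49, 0.39, 0.31
q_0 = (l_0 − l_1) / l_0 = (1 − 0.79) / 1
     = 0.21 / 1 = 0.21 → 0.21

0.21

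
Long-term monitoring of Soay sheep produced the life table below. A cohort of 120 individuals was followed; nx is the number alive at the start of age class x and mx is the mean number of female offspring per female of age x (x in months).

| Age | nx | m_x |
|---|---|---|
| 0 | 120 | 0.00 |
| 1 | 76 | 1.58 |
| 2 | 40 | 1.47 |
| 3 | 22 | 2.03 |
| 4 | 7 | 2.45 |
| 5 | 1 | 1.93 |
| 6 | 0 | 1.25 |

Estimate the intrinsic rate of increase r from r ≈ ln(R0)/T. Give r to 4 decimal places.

0.3796

lx = nx/n0 = nx/120: 1, 0.63333…, 0.33333…, 0.18333…, 0.05833…, 0.00833…, 0
R0 = Σ lx·mx = 0 + 1.00067… + 0.49… + 0.37217… + 0.14292… + 0.01608… + 0 = 2.021833…
Σ x·lx·mx = 3.74925…; T = 3.74925…/2.021833… = 1.85438…
r ≈ ln(R0)/T = ln(2.021833…)/1.85438… = 0.379644… → 0.3796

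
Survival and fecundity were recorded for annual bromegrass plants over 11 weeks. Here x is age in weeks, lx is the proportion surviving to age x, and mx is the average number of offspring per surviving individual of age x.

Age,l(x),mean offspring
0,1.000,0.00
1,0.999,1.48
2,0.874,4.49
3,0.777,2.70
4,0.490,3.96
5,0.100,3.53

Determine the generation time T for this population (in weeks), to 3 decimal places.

lx·mx: 0, 1.47852, 3.92426, 2.0979, 1.9404, 0.353 → R0 = 9.79408
x·lx·mx: 0, 1.47852, 7.84852, 6.2937, 7.7616, 1.765 → Σ = 25.14734
T = 25.14734 / 9.79408 = 2.567606… → 2.568

2.568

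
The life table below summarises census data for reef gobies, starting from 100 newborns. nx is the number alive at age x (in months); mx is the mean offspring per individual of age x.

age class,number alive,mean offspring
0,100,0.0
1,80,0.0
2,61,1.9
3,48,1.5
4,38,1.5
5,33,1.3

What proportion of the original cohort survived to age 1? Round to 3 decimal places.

l_1 = n_1/n_0 = 80/100 = 0.8 → 0.800

0.800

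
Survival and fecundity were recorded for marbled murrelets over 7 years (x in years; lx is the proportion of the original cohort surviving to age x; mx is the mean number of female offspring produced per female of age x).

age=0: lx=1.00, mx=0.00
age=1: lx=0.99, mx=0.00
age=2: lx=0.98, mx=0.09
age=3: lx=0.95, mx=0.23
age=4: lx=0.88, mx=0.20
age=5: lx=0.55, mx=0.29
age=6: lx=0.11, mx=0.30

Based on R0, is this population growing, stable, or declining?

R0 = Σ lx·mx = 0 + 0 + 0.0882 + 0.2185 + 0.176 + 0.1595 + 0.033 = 0.6752
R0 < 1, so the population is declining.

declining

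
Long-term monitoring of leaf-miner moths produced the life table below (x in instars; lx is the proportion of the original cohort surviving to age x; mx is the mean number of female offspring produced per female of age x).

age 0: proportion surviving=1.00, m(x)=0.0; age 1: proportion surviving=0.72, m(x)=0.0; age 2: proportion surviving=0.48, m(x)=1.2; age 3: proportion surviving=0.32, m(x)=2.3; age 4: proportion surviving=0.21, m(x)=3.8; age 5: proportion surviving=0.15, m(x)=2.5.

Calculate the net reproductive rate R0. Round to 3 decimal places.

2.485

lx·mx by age: 0, 0, 0.576, 0.736, 0.798, 0.375
R0 = Σ lx·mx = 2.485 → 2.485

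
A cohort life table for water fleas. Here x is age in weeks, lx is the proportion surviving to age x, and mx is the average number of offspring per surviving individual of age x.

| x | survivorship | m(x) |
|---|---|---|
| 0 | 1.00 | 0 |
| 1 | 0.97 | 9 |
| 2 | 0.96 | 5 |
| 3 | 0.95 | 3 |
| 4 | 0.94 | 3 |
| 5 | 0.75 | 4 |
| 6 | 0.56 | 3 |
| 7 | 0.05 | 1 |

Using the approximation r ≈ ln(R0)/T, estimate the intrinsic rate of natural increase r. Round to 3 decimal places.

R0 = Σ lx·mx = 0 + 8.73 + 4.8 + 2.85 + 2.82 + 3 + 1.68 + 0.05 = 23.93
Σ x·lx·mx = 63.59; T = 63.59/23.93 = 2.65733…
r ≈ ln(R0)/T = ln(23.93)/2.65733… = 1.19486… → 1.195

1.195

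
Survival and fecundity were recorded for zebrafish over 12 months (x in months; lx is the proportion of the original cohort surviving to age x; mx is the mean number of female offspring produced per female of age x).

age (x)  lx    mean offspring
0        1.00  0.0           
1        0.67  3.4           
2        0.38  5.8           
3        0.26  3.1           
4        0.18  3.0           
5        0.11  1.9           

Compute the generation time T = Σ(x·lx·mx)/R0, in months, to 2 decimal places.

2.04

lx·mx: 0, 2.278, 2.204, 0.806, 0.54, 0.209 → R0 = 6.037
x·lx·mx: 0, 2.278, 4.408, 2.418, 2.16, 1.045 → Σ = 12.309
T = 12.309 / 6.037 = 2.038927… → 2.04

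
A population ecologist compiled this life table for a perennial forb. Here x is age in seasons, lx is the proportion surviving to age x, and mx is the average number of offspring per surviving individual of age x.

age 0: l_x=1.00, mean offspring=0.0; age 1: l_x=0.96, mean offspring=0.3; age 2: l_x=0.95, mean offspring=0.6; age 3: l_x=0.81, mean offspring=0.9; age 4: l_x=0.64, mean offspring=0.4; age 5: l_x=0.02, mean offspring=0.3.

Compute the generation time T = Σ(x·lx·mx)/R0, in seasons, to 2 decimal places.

lx·mx: 0, 0.288, 0.57, 0.729, 0.256, 0.006 → R0 = 1.849
x·lx·mx: 0, 0.288, 1.14, 2.187, 1.024, 0.03 → Σ = 4.669
T = 4.669 / 1.849 = 2.525149… → 2.53

2.53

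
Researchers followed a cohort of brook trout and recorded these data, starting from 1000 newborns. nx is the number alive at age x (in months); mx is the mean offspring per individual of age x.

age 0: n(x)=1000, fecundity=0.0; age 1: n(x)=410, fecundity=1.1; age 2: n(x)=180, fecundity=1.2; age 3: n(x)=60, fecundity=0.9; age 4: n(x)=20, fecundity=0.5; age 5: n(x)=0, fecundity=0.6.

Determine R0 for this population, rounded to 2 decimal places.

lx = nx/n0 = nx/1000: 1, 0.41, 0.18, 0.06, 0.02, 0
lx·mx by age: 0, 0.451, 0.216, 0.054, 0.01, 0
R0 = Σ lx·mx = 0.731 → 0.73

0.73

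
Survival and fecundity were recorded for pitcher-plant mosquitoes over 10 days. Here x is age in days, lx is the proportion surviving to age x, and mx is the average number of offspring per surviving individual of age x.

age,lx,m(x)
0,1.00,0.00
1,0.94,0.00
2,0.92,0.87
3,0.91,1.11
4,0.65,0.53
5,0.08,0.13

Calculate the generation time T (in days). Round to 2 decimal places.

lx·mx: 0, 0, 0.8004, 1.0101, 0.3445, 0.0104 → R0 = 2.1654
x·lx·mx: 0, 0, 1.6008, 3.0303, 1.378, 0.052 → Σ = 6.0611
T = 6.0611 / 2.1654 = 2.799067… → 2.80

2.80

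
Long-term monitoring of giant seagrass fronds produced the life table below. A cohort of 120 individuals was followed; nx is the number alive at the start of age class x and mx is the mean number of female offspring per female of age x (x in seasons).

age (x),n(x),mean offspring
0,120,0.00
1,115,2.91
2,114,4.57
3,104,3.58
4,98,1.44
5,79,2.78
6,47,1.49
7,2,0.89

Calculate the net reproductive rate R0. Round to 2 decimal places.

13.84

lx = nx/n0 = nx/120: 1, 0.95833…, 0.95, 0.86667…, 0.81667…, 0.65833…, 0.39167…, 0.01667…
lx·mx by age: 0, 2.78875…, 4.3415, 3.102667…, 1.176…, 1.830167…, 0.583583…, 0.014833…
R0 = Σ lx·mx = 13.8375… → 13.84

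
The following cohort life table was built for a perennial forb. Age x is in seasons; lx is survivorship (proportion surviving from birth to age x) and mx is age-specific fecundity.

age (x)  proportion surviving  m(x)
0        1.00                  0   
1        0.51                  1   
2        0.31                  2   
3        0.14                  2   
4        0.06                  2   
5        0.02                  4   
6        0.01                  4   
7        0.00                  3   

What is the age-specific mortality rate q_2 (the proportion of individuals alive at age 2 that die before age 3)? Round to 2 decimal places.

0.55

q_2 = (l_2 − l_3) / l_2 = (0.31 − 0.14) / 0.31
     = 0.17 / 0.31 = 0.548387… → 0.55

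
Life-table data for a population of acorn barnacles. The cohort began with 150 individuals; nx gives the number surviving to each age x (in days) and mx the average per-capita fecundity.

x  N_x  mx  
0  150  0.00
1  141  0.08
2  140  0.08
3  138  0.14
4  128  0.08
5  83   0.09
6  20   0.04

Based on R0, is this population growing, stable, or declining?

lx = nx/n0 = nx/150: 1, 0.94, 0.93333…, 0.92, 0.85333…, 0.55333…, 0.13333…
R0 = Σ lx·mx = 0 + 0.0752 + 0.074667… + 0.1288 + 0.068267… + 0.0498… + 0.005333… = 0.402067…
R0 < 1, so the population is declining.

declining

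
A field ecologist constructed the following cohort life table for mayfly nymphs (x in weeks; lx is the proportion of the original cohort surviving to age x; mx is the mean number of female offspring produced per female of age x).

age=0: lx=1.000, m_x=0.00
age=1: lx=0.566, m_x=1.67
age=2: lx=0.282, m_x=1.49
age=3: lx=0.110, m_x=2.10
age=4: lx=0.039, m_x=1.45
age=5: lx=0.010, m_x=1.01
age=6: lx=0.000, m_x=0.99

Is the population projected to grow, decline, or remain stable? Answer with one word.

R0 = Σ lx·mx = 0 + 0.94522 + 0.42018 + 0.231 + 0.05655 + 0.0101 + 0 = 1.66305
R0 > 1, so the population is growing.

growing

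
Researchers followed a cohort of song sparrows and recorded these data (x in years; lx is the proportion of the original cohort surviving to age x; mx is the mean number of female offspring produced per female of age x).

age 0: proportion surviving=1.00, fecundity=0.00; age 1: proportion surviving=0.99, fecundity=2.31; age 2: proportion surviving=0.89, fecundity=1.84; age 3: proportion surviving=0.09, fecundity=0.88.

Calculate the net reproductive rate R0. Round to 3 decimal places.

lx·mx by age: 0, 2.2869, 1.6376, 0.0792
R0 = Σ lx·mx = 4.0037 → 4.004

4.004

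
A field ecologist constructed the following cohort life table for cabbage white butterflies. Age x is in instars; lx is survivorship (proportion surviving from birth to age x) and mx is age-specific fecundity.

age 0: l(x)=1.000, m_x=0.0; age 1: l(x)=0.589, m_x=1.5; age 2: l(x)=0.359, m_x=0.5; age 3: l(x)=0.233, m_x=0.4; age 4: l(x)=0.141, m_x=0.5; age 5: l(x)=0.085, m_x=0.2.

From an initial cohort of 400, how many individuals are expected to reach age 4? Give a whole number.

Expected survivors = N0 · l_4 = 400 × 0.141 = 56.4 → 56

56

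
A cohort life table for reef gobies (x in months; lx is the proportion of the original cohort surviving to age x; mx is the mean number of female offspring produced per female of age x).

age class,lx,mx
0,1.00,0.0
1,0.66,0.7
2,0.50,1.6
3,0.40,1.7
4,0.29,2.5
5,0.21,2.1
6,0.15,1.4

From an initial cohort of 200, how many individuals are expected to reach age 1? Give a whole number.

Expected survivors = N0 · l_1 = 200 × 0.66 = 132 → 132

132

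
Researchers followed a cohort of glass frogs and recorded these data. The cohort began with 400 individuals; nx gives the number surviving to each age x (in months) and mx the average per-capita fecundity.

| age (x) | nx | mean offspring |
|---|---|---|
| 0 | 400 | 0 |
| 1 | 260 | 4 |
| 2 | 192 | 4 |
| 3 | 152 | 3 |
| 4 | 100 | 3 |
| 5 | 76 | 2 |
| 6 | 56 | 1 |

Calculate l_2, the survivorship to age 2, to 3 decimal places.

0.480

l_2 = n_2/n_0 = 192/400 = 0.48 → 0.480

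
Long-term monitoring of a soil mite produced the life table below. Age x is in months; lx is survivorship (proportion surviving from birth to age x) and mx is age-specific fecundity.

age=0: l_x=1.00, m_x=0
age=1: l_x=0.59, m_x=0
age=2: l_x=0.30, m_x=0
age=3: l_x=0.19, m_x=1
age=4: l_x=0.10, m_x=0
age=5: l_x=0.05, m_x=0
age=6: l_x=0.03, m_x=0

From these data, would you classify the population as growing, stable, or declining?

R0 = Σ lx·mx = 0 + 0 + 0 + 0.19 + 0 + 0 + 0 = 0.19
R0 < 1, so the population is declining.

declining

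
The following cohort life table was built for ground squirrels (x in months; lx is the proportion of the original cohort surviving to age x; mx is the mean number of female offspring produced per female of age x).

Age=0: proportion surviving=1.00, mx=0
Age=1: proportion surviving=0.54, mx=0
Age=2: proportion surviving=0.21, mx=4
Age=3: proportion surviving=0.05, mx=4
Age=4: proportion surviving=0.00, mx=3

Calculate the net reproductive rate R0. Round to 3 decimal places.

1.040

lx·mx by age: 0, 0, 0.84, 0.2, 0
R0 = Σ lx·mx = 1.04 → 1.040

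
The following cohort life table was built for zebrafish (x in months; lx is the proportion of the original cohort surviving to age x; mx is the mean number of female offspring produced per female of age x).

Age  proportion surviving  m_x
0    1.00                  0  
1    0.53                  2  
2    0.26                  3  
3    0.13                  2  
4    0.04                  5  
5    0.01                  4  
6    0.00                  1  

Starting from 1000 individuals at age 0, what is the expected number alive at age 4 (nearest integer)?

40

Expected survivors = N0 · l_4 = 1000 × 0.04 = 40 → 40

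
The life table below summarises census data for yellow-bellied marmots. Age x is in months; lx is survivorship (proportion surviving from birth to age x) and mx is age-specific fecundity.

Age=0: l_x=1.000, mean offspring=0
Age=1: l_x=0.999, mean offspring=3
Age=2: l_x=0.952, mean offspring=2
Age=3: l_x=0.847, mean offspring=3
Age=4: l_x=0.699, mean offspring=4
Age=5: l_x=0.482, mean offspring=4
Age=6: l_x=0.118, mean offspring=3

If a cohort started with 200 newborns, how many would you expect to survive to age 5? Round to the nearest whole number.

96

Expected survivors = N0 · l_5 = 200 × 0.482 = 96.4 → 96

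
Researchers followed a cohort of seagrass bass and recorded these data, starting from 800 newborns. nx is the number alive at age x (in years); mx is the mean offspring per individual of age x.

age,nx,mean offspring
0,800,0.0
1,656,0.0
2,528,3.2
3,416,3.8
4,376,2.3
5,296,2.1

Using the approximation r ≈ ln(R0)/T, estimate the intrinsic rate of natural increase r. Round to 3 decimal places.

0.577

lx = nx/n0 = nx/800: 1, 0.82, 0.66, 0.52, 0.47, 0.37
R0 = Σ lx·mx = 0 + 0 + 2.112 + 1.976 + 1.081 + 0.777 = 5.946
Σ x·lx·mx = 18.361; T = 18.361/5.946 = 3.08796…
r ≈ ln(R0)/T = ln(5.946)/3.08796… = 0.57731… → 0.577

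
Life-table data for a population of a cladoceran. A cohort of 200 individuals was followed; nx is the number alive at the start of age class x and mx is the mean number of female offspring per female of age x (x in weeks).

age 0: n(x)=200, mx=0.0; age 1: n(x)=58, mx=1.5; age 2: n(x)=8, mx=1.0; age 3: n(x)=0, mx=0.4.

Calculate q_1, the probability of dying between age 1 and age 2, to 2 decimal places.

0.86

lx = nx/n0 = nx/200: 1, 0.29, 0.04, 0
q_1 = (l_1 − l_2) / l_1 = (0.29 − 0.04) / 0.29
     = 0.25 / 0.29 = 0.862069… → 0.86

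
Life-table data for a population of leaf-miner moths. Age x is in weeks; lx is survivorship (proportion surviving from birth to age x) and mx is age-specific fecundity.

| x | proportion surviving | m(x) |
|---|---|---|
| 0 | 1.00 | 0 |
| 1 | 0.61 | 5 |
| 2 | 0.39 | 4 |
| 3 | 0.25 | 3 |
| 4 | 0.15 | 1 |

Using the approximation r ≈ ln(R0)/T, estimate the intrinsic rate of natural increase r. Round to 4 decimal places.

1.0425

R0 = Σ lx·mx = 0 + 3.05 + 1.56 + 0.75 + 0.15 = 5.51
Σ x·lx·mx = 9.02; T = 9.02/5.51 = 1.63702…
r ≈ ln(R0)/T = ln(5.51)/1.63702… = 1.04248… → 1.0425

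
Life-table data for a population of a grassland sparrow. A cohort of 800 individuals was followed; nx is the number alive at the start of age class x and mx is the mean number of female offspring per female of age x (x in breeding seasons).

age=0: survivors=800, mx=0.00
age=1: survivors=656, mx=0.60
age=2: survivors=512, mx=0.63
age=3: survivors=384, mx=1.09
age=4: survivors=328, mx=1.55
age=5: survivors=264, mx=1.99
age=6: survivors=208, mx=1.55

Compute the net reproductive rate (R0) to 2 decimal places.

3.11

lx = nx/n0 = nx/800: 1, 0.82, 0.64, 0.48, 0.41, 0.33, 0.26
lx·mx by age: 0, 0.492, 0.4032, 0.5232, 0.6355, 0.6567, 0.403
R0 = Σ lx·mx = 3.1136 → 3.11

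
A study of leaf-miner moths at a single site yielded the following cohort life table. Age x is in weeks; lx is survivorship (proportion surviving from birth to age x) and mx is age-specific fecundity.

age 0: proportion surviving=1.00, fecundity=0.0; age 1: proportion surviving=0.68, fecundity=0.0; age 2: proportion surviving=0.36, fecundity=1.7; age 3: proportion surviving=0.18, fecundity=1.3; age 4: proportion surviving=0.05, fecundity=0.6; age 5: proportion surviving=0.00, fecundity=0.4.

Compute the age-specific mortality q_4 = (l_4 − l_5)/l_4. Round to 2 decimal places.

q_4 = (l_4 − l_5) / l_4 = (0.05 − 0) / 0.05
     = 0.05 / 0.05 = 1 → 1.00

1.00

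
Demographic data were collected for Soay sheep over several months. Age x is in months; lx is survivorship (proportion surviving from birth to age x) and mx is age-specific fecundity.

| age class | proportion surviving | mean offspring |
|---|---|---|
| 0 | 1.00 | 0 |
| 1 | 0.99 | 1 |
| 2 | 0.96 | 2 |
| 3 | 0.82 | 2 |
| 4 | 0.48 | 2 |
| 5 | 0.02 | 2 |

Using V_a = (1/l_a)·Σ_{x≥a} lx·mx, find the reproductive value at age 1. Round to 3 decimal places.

lx·mx for x ≥ 1: 0.99, 1.92, 1.64, 0.96, 0.04 → sum = 5.55
V_1 = 5.55 / l_1 = 5.55 / 0.99 = 5.606061… → 5.606

5.606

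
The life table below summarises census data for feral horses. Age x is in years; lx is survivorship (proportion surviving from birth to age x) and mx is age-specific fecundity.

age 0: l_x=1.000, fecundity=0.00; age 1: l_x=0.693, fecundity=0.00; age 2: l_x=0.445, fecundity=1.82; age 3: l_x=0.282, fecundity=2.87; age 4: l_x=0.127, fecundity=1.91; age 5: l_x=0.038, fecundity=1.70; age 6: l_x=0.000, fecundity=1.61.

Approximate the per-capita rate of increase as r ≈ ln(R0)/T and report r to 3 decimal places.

R0 = Σ lx·mx = 0 + 0 + 0.8099 + 0.80934 + 0.24257 + 0.0646 + 0 = 1.92641
Σ x·lx·mx = 5.3411; T = 5.3411/1.92641 = 2.77257…
r ≈ ln(R0)/T = ln(1.92641)/2.77257… = 0.23648… → 0.236

0.236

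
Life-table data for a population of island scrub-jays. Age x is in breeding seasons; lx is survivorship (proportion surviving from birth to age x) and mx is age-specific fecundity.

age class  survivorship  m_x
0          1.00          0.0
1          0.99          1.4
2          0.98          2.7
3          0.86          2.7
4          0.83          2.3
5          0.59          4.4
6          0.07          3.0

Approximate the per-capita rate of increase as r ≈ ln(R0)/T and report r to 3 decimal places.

0.749

R0 = Σ lx·mx = 0 + 1.386 + 2.646 + 2.322 + 1.909 + 2.596 + 0.21 = 11.069
Σ x·lx·mx = 35.52; T = 35.52/11.069 = 3.20896…
r ≈ ln(R0)/T = ln(11.069)/3.20896… = 0.7492… → 0.749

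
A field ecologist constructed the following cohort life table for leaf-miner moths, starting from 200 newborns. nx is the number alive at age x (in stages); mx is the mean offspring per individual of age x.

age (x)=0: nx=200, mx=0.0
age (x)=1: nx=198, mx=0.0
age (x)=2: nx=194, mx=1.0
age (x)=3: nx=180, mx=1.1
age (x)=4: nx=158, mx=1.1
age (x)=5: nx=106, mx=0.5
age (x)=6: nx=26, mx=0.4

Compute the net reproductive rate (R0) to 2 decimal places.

3.15

lx = nx/n0 = nx/200: 1, 0.99, 0.97, 0.9, 0.79, 0.53, 0.13
lx·mx by age: 0, 0, 0.97, 0.99, 0.869, 0.265, 0.052
R0 = Σ lx·mx = 3.146 → 3.15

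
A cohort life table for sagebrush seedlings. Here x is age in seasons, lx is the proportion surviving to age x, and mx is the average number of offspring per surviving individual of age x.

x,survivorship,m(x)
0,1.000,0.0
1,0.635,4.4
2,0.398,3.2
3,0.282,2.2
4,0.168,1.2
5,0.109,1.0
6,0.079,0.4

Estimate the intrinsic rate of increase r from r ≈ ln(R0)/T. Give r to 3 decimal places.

0.929

R0 = Σ lx·mx = 0 + 2.794 + 1.2736 + 0.6204 + 0.2016 + 0.109 + 0.0316 = 5.0302
Σ x·lx·mx = 8.7434; T = 8.7434/5.0302 = 1.73818…
r ≈ ln(R0)/T = ln(5.0302)/1.73818… = 0.9294… → 0.929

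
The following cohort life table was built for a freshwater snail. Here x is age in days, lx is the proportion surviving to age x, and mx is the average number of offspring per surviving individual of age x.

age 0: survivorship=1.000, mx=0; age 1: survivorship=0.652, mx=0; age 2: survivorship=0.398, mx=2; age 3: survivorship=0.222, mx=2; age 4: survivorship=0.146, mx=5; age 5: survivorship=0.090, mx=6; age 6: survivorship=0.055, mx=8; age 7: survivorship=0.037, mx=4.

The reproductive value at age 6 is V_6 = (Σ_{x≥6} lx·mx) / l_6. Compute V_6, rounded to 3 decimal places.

10.691

lx·mx for x ≥ 6: 0.44, 0.148 → sum = 0.588
V_6 = 0.588 / l_6 = 0.588 / 0.055 = 10.690909… → 10.691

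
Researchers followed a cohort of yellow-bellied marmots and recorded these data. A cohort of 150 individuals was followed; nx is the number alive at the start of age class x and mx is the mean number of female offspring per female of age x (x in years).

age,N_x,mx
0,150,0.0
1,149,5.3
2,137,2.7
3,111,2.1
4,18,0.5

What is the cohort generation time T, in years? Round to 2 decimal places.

lx = nx/n0 = nx/150: 1, 0.99333…, 0.91333…, 0.74, 0.12
lx·mx: 0, 5.264667…, 2.466…, 1.554, 0.06 → R0 = 9.344667…
x·lx·mx: 0, 5.264667…, 4.932…, 4.662, 0.24 → Σ = 15.098667…
T = 15.098667… / 9.344667… = 1.615752… → 1.62

1.62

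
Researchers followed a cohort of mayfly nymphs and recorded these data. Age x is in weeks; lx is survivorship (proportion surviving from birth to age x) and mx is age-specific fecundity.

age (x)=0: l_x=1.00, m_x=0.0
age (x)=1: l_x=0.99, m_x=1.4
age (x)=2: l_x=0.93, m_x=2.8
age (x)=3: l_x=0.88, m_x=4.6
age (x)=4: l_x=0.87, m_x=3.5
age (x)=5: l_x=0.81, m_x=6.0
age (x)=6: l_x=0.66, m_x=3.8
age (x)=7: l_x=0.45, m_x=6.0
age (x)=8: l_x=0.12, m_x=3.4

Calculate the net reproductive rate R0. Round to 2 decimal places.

21.56

lx·mx by age: 0, 1.386, 2.604, 4.048, 3.045, 4.86, 2.508, 2.7, 0.408
R0 = Σ lx·mx = 21.559 → 21.56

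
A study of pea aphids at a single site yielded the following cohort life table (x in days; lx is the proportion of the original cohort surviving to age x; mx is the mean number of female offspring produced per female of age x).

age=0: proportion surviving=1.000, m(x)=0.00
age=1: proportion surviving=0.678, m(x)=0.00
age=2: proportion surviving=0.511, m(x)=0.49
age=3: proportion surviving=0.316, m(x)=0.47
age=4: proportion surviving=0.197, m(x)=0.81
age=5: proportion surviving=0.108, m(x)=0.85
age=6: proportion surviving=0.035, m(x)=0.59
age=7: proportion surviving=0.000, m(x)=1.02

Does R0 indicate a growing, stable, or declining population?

R0 = Σ lx·mx = 0 + 0 + 0.25039 + 0.14852 + 0.15957 + 0.0918 + 0.02065 + 0 = 0.67093
R0 < 1, so the population is declining.

declining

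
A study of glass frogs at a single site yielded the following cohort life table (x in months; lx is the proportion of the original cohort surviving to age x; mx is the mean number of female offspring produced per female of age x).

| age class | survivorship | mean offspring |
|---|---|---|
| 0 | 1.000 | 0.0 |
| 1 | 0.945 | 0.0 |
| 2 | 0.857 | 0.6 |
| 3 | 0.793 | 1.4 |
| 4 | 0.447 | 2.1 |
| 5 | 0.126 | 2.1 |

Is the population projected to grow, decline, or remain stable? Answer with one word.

growing

R0 = Σ lx·mx = 0 + 0 + 0.5142 + 1.1102 + 0.9387 + 0.2646 = 2.8277
R0 > 1, so the population is growing.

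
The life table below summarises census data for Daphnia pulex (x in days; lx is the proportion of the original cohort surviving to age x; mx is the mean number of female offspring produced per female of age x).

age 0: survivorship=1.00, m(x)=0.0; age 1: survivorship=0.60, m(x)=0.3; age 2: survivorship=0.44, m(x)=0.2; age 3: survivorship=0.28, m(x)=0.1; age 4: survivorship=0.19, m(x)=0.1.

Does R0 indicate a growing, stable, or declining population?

R0 = Σ lx·mx = 0 + 0.18 + 0.088 + 0.028 + 0.019 = 0.315
R0 < 1, so the population is declining.

declining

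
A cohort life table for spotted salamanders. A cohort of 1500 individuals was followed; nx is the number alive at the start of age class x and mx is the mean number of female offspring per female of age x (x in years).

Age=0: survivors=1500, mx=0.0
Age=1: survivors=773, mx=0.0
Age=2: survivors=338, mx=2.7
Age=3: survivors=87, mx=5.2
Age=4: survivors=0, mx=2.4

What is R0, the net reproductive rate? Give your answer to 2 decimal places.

0.91

lx = nx/n0 = nx/1500: 1, 0.51533…, 0.22533…, 0.058, 0
lx·mx by age: 0, 0, 0.6084…, 0.3016, 0
R0 = Σ lx·mx = 0.91… → 0.91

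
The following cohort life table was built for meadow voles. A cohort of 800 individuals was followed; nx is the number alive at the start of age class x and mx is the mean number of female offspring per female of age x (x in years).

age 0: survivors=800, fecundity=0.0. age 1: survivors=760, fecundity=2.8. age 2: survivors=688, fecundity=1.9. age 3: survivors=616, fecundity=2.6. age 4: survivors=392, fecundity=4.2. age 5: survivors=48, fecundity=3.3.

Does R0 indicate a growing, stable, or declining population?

lx = nx/n0 = nx/800: 1, 0.95, 0.86, 0.77, 0.49, 0.06
R0 = Σ lx·mx = 0 + 2.66 + 1.634 + 2.002 + 2.058 + 0.198 = 8.552
R0 > 1, so the population is growing.

growing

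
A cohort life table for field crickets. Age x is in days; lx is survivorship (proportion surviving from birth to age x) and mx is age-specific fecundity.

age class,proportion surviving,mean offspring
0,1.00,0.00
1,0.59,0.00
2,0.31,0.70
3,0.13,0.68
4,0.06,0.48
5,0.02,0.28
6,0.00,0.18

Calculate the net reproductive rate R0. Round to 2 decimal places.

lx·mx by age: 0, 0, 0.217, 0.0884, 0.0288, 0.0056, 0
R0 = Σ lx·mx = 0.3398 → 0.34

0.34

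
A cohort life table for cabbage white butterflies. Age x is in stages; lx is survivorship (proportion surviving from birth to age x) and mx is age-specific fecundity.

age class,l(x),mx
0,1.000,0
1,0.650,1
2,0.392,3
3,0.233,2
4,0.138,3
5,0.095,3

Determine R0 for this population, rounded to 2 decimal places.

lx·mx by age: 0, 0.65, 1.176, 0.466, 0.414, 0.285
R0 = Σ lx·mx = 2.991 → 2.99

2.99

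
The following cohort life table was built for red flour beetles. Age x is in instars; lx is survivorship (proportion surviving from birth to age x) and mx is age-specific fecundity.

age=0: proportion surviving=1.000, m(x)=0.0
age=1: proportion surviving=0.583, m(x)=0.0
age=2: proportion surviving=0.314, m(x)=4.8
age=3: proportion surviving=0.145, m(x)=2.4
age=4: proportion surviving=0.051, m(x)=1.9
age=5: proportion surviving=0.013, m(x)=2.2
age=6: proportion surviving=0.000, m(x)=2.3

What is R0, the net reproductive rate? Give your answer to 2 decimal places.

1.98

lx·mx by age: 0, 0, 1.5072, 0.348, 0.0969, 0.0286, 0
R0 = Σ lx·mx = 1.9807 → 1.98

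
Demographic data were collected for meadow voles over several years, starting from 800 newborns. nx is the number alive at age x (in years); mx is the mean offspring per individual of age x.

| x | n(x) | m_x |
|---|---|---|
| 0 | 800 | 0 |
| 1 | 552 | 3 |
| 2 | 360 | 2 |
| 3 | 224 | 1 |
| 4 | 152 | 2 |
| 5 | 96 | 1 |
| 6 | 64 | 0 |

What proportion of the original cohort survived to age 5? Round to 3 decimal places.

0.120

l_5 = n_5/n_0 = 96/800 = 0.12 → 0.120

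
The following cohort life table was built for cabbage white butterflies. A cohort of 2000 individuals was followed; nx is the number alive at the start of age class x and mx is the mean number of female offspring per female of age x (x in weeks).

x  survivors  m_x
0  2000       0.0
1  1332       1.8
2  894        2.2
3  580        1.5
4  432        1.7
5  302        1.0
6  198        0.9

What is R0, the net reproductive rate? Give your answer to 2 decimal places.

lx = nx/n0 = nx/2000: 1, 0.666, 0.447, 0.29, 0.216, 0.151, 0.099
lx·mx by age: 0, 1.1988, 0.9834, 0.435, 0.3672, 0.151, 0.0891
R0 = Σ lx·mx = 3.2245 → 3.22

3.22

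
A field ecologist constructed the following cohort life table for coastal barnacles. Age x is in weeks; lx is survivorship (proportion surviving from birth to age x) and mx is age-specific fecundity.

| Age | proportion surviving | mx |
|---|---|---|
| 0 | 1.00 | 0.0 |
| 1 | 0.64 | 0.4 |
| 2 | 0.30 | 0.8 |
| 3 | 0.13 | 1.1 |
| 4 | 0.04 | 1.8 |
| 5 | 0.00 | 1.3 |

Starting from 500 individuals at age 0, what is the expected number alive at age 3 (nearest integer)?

Expected survivors = N0 · l_3 = 500 × 0.13 = 65 → 65

65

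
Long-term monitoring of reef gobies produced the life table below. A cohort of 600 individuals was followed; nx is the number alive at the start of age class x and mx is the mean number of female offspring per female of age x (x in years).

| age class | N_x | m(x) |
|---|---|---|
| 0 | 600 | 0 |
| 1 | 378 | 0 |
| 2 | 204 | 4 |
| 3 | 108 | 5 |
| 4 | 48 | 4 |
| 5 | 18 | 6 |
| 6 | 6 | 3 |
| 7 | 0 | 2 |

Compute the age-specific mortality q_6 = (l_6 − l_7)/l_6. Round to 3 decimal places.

lx = nx/n0 = nx/600: 1, 0.63, 0.34, 0.18, 0.08, 0.03, 0.01, 0
q_6 = (l_6 − l_7) / l_6 = (0.01 − 0) / 0.01
     = 0.01 / 0.01 = 1 → 1.000

1.000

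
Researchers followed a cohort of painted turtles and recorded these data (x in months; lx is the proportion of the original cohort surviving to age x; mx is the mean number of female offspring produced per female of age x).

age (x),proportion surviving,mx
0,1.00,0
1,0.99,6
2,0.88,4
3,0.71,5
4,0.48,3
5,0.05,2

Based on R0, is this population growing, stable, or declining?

growing

R0 = Σ lx·mx = 0 + 5.94 + 3.52 + 3.55 + 1.44 + 0.1 = 14.55
R0 > 1, so the population is growing.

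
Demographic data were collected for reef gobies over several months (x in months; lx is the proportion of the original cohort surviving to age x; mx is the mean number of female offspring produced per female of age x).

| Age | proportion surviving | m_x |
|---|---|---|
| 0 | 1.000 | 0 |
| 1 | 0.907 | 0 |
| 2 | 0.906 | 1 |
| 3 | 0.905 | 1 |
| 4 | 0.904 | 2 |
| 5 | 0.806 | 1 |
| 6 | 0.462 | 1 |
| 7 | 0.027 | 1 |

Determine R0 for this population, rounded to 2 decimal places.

4.91

lx·mx by age: 0, 0, 0.906, 0.905, 1.808, 0.806, 0.462, 0.027
R0 = Σ lx·mx = 4.914 → 4.91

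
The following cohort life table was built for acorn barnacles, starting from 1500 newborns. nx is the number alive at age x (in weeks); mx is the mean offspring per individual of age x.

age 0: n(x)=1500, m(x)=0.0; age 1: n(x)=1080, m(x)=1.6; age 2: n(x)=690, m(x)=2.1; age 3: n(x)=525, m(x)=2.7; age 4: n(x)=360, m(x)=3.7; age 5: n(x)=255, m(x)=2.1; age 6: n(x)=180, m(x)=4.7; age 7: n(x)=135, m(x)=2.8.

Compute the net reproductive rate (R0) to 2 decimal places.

5.12

lx = nx/n0 = nx/1500: 1, 0.72, 0.46, 0.35, 0.24, 0.17, 0.12, 0.09
lx·mx by age: 0, 1.152, 0.966, 0.945, 0.888, 0.357, 0.564, 0.252
R0 = Σ lx·mx = 5.124 → 5.12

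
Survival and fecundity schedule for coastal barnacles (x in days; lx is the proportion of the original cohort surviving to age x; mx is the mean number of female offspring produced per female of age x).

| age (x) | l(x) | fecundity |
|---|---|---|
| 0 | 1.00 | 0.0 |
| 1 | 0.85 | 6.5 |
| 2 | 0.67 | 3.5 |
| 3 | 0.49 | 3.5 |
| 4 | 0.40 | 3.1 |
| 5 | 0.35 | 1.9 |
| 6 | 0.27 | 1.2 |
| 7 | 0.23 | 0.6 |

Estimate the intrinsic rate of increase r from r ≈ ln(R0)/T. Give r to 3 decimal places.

1.117

R0 = Σ lx·mx = 0 + 5.525 + 2.345 + 1.715 + 1.24 + 0.665 + 0.324 + 0.138 = 11.952
Σ x·lx·mx = 26.555; T = 26.555/11.952 = 2.2218…
r ≈ ln(R0)/T = ln(11.952)/2.2218… = 1.11661… → 1.117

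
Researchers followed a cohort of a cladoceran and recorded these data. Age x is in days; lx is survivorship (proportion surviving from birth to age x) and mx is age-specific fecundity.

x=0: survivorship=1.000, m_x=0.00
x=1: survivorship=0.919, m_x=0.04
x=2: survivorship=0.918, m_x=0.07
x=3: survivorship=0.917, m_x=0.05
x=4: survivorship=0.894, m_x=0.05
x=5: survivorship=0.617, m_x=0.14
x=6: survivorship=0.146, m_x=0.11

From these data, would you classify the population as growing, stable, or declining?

declining

R0 = Σ lx·mx = 0 + 0.03676 + 0.06426 + 0.04585 + 0.0447 + 0.08638 + 0.01606 = 0.29401
R0 < 1, so the population is declining.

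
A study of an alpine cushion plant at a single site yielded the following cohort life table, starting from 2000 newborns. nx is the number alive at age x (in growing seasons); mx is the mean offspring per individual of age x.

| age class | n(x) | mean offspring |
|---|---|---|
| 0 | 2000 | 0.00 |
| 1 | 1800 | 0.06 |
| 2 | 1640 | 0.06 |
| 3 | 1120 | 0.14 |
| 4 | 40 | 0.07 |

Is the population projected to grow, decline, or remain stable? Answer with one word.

lx = nx/n0 = nx/2000: 1, 0.9, 0.82, 0.56, 0.02
R0 = Σ lx·mx = 0 + 0.054 + 0.0492 + 0.0784 + 0.0014 = 0.183
R0 < 1, so the population is declining.

declining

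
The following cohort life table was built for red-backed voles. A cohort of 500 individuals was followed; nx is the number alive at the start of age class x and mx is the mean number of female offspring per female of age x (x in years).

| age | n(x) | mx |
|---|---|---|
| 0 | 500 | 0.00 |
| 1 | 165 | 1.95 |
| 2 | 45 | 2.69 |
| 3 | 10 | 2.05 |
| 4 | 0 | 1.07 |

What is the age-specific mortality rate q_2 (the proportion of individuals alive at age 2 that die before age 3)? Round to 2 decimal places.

lx = nx/n0 = nx/500: 1, 0.33, 0.09, 0.02, 0
q_2 = (l_2 − l_3) / l_2 = (0.09 − 0.02) / 0.09
     = 0.07 / 0.09 = 0.777778… → 0.78

0.78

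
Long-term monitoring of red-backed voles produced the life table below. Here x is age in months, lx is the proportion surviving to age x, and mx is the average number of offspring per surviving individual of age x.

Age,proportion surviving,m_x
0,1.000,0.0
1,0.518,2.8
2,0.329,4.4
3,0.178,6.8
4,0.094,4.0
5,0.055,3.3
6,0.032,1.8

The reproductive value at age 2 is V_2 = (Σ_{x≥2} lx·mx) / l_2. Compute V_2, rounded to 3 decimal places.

lx·mx for x ≥ 2: 1.4476, 1.2104, 0.376, 0.1815, 0.0576 → sum = 3.2731
V_2 = 3.2731 / l_2 = 3.2731 / 0.329 = 9.948632… → 9.949

9.949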